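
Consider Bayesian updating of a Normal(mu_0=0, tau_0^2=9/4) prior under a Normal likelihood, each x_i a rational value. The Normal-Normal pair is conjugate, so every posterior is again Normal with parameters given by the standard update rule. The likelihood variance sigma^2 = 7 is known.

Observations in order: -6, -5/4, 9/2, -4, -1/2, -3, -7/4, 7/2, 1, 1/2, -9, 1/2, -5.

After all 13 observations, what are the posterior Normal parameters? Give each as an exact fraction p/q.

obs 1: x=-6 → posterior Normal(-54/37, 63/37)
obs 2: x=-5/4 → posterior Normal(-261/184, 63/46)
obs 3: x=9/2 → posterior Normal(-9/20, 63/55)
obs 4: x=-4 → posterior Normal(-243/256, 63/64)
obs 5: x=-1/2 → posterior Normal(-261/292, 63/73)
obs 6: x=-3 → posterior Normal(-9/8, 63/82)
obs 7: x=-7/4 → posterior Normal(-108/91, 9/13)
obs 8: x=7/2 → posterior Normal(-153/200, 63/100)
obs 9: x=1 → posterior Normal(-135/218, 63/109)
obs 10: x=1/2 → posterior Normal(-63/118, 63/118)
obs 11: x=-9 → posterior Normal(-144/127, 63/127)
obs 12: x=1/2 → posterior Normal(-279/272, 63/136)
obs 13: x=-5 → posterior Normal(-369/290, 63/145)

mu_0=-369/290, tau_0^2=63/145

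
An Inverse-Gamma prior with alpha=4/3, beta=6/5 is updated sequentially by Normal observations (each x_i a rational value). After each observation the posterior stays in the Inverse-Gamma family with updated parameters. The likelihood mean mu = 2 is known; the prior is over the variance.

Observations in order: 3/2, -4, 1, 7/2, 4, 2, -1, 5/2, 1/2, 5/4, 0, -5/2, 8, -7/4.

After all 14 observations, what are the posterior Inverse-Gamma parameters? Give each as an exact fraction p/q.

alpha=25/3, beta=5291/80

obs 1: x=3/2 → posterior Inverse-Gamma(11/6, 53/40)
obs 2: x=-4 → posterior Inverse-Gamma(7/3, 773/40)
obs 3: x=1 → posterior Inverse-Gamma(17/6, 793/40)
obs 4: x=7/2 → posterior Inverse-Gamma(10/3, 419/20)
obs 5: x=4 → posterior Inverse-Gamma(23/6, 459/20)
obs 6: x=2 → posterior Inverse-Gamma(13/3, 459/20)
obs 7: x=-1 → posterior Inverse-Gamma(29/6, 549/20)
obs 8: x=5/2 → posterior Inverse-Gamma(16/3, 1103/40)
obs 9: x=1/2 → posterior Inverse-Gamma(35/6, 287/10)
obs 10: x=5/4 → posterior Inverse-Gamma(19/3, 4637/160)
obs 11: x=0 → posterior Inverse-Gamma(41/6, 4957/160)
obs 12: x=-5/2 → posterior Inverse-Gamma(22/3, 6577/160)
obs 13: x=8 → posterior Inverse-Gamma(47/6, 9457/160)
obs 14: x=-7/4 → posterior Inverse-Gamma(25/3, 5291/80)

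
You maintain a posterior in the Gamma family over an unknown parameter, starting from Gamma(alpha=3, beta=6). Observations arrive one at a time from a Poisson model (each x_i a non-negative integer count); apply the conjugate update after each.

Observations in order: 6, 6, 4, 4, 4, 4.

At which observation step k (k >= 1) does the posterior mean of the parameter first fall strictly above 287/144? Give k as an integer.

obs 1: x=6 → posterior Gamma(9, 7)
obs 2: x=6 → posterior Gamma(15, 8)
obs 3: x=4 → posterior Gamma(19, 9)
obs 4: x=4 → posterior Gamma(23, 10)
obs 5: x=4 → posterior Gamma(27, 11)
obs 6: x=4 → posterior Gamma(31, 12)

k = 3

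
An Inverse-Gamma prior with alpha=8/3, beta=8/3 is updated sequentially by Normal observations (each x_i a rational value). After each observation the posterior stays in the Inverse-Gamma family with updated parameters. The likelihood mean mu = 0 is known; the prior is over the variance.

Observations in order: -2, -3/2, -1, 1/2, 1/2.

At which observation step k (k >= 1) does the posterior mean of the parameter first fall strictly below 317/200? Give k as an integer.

obs 1: x=-2 → posterior Inverse-Gamma(19/6, 14/3)
obs 2: x=-3/2 → posterior Inverse-Gamma(11/3, 139/24)
obs 3: x=-1 → posterior Inverse-Gamma(25/6, 151/24)
obs 4: x=1/2 → posterior Inverse-Gamma(14/3, 77/12)
obs 5: x=1/2 → posterior Inverse-Gamma(31/6, 157/24)

k = 5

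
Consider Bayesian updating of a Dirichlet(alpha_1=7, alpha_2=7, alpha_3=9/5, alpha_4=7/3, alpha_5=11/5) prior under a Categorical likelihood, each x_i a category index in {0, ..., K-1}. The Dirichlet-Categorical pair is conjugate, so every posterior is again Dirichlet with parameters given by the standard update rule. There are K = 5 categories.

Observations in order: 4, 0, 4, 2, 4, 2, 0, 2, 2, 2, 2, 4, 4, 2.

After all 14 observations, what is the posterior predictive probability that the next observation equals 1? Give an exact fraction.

obs 1: x=4 → posterior Dirichlet(7, 7, 9/5, 7/3, 16/5)
obs 2: x=0 → posterior Dirichlet(8, 7, 9/5, 7/3, 16/5)
obs 3: x=4 → posterior Dirichlet(8, 7, 9/5, 7/3, 21/5)
obs 4: x=2 → posterior Dirichlet(8, 7, 14/5, 7/3, 21/5)
obs 5: x=4 → posterior Dirichlet(8, 7, 14/5, 7/3, 26/5)
obs 6: x=2 → posterior Dirichlet(8, 7, 19/5, 7/3, 26/5)
obs 7: x=0 → posterior Dirichlet(9, 7, 19/5, 7/3, 26/5)
obs 8: x=2 → posterior Dirichlet(9, 7, 24/5, 7/3, 26/5)
obs 9: x=2 → posterior Dirichlet(9, 7, 29/5, 7/3, 26/5)
obs 10: x=2 → posterior Dirichlet(9, 7, 34/5, 7/3, 26/5)
obs 11: x=2 → posterior Dirichlet(9, 7, 39/5, 7/3, 26/5)
obs 12: x=4 → posterior Dirichlet(9, 7, 39/5, 7/3, 31/5)
obs 13: x=4 → posterior Dirichlet(9, 7, 39/5, 7/3, 36/5)
obs 14: x=2 → posterior Dirichlet(9, 7, 44/5, 7/3, 36/5)

21/103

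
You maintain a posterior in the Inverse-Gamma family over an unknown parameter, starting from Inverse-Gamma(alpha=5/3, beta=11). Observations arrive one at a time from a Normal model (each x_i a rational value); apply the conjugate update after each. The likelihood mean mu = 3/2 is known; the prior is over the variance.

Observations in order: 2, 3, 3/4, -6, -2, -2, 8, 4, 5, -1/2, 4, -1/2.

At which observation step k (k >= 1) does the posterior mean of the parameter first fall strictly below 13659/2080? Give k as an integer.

k = 3

obs 1: x=2 → posterior Inverse-Gamma(13/6, 89/8)
obs 2: x=3 → posterior Inverse-Gamma(8/3, 49/4)
obs 3: x=3/4 → posterior Inverse-Gamma(19/6, 401/32)
obs 4: x=-6 → posterior Inverse-Gamma(11/3, 1301/32)
obs 5: x=-2 → posterior Inverse-Gamma(25/6, 1497/32)
obs 6: x=-2 → posterior Inverse-Gamma(14/3, 1693/32)
obs 7: x=8 → posterior Inverse-Gamma(31/6, 2369/32)
obs 8: x=4 → posterior Inverse-Gamma(17/3, 2469/32)
obs 9: x=5 → posterior Inverse-Gamma(37/6, 2665/32)
obs 10: x=-1/2 → posterior Inverse-Gamma(20/3, 2729/32)
obs 11: x=4 → posterior Inverse-Gamma(43/6, 2829/32)
obs 12: x=-1/2 → posterior Inverse-Gamma(23/3, 2893/32)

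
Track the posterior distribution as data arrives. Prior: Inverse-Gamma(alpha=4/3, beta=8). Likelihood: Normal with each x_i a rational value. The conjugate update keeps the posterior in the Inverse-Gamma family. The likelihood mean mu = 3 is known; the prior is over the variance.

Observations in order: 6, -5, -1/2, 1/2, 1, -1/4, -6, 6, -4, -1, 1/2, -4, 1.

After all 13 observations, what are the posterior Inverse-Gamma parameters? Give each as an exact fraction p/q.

alpha=47/6, beta=5381/32

obs 1: x=6 → posterior Inverse-Gamma(11/6, 25/2)
obs 2: x=-5 → posterior Inverse-Gamma(7/3, 89/2)
obs 3: x=-1/2 → posterior Inverse-Gamma(17/6, 405/8)
obs 4: x=1/2 → posterior Inverse-Gamma(10/3, 215/4)
obs 5: x=1 → posterior Inverse-Gamma(23/6, 223/4)
obs 6: x=-1/4 → posterior Inverse-Gamma(13/3, 1953/32)
obs 7: x=-6 → posterior Inverse-Gamma(29/6, 3249/32)
obs 8: x=6 → posterior Inverse-Gamma(16/3, 3393/32)
obs 9: x=-4 → posterior Inverse-Gamma(35/6, 4177/32)
obs 10: x=-1 → posterior Inverse-Gamma(19/3, 4433/32)
obs 11: x=1/2 → posterior Inverse-Gamma(41/6, 4533/32)
obs 12: x=-4 → posterior Inverse-Gamma(22/3, 5317/32)
obs 13: x=1 → posterior Inverse-Gamma(47/6, 5381/32)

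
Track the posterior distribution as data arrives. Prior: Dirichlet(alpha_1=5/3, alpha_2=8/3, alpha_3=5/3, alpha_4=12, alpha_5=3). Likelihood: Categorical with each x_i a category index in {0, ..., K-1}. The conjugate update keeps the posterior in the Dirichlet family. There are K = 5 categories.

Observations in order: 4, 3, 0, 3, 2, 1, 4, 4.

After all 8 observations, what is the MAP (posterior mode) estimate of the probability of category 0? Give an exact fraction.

5/72

obs 1: x=4 → posterior Dirichlet(5/3, 8/3, 5/3, 12, 4)
obs 2: x=3 → posterior Dirichlet(5/3, 8/3, 5/3, 13, 4)
obs 3: x=0 → posterior Dirichlet(8/3, 8/3, 5/3, 13, 4)
obs 4: x=3 → posterior Dirichlet(8/3, 8/3, 5/3, 14, 4)
obs 5: x=2 → posterior Dirichlet(8/3, 8/3, 8/3, 14, 4)
obs 6: x=1 → posterior Dirichlet(8/3, 11/3, 8/3, 14, 4)
obs 7: x=4 → posterior Dirichlet(8/3, 11/3, 8/3, 14, 5)
obs 8: x=4 → posterior Dirichlet(8/3, 11/3, 8/3, 14, 6)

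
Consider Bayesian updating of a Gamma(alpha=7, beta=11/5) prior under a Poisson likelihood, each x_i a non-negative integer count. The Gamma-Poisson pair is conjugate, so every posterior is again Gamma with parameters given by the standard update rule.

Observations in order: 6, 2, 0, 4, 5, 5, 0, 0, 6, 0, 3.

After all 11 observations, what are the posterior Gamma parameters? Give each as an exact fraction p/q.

obs 1: x=6 → posterior Gamma(13, 16/5)
obs 2: x=2 → posterior Gamma(15, 21/5)
obs 3: x=0 → posterior Gamma(15, 26/5)
obs 4: x=4 → posterior Gamma(19, 31/5)
obs 5: x=5 → posterior Gamma(24, 36/5)
obs 6: x=5 → posterior Gamma(29, 41/5)
obs 7: x=0 → posterior Gamma(29, 46/5)
obs 8: x=0 → posterior Gamma(29, 51/5)
obs 9: x=6 → posterior Gamma(35, 56/5)
obs 10: x=0 → posterior Gamma(35, 61/5)
obs 11: x=3 → posterior Gamma(38, 66/5)

alpha=38, beta=66/5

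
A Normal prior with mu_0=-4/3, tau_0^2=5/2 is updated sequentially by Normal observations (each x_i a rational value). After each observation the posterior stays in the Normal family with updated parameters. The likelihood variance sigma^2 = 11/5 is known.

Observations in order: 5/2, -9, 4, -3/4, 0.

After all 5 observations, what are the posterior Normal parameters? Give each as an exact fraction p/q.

obs 1: x=5/2 → posterior Normal(199/282, 55/47)
obs 2: x=-9 → posterior Normal(-1151/432, 55/72)
obs 3: x=4 → posterior Normal(-551/582, 55/97)
obs 4: x=-3/4 → posterior Normal(-1327/1464, 55/122)
obs 5: x=0 → posterior Normal(-1327/1764, 55/147)

mu_0=-1327/1764, tau_0^2=55/147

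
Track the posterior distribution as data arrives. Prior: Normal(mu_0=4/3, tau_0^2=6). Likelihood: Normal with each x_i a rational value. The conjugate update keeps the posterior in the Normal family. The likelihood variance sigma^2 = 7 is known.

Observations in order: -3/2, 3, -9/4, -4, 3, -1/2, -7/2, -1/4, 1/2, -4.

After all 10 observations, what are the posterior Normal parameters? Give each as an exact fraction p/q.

obs 1: x=-3/2 → posterior Normal(1/39, 42/13)
obs 2: x=3 → posterior Normal(55/57, 42/19)
obs 3: x=-9/4 → posterior Normal(29/150, 42/25)
obs 4: x=-4 → posterior Normal(-115/186, 42/31)
obs 5: x=3 → posterior Normal(-7/222, 42/37)
obs 6: x=-1/2 → posterior Normal(-25/258, 42/43)
obs 7: x=-7/2 → posterior Normal(-151/294, 6/7)
obs 8: x=-1/4 → posterior Normal(-16/33, 42/55)
obs 9: x=1/2 → posterior Normal(-71/183, 42/61)
obs 10: x=-4 → posterior Normal(-143/201, 42/67)

mu_0=-143/201, tau_0^2=42/67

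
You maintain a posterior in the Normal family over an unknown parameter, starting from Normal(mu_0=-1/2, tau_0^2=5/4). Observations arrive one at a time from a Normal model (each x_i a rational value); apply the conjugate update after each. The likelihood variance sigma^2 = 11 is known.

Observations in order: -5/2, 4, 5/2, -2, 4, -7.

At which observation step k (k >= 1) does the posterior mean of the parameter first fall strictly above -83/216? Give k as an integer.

obs 1: x=-5/2 → posterior Normal(-69/98, 55/49)
obs 2: x=4 → posterior Normal(-29/108, 55/54)
obs 3: x=5/2 → posterior Normal(-2/59, 55/59)
obs 4: x=-2 → posterior Normal(-3/16, 55/64)
obs 5: x=4 → posterior Normal(8/69, 55/69)
obs 6: x=-7 → posterior Normal(-27/74, 55/74)

k = 2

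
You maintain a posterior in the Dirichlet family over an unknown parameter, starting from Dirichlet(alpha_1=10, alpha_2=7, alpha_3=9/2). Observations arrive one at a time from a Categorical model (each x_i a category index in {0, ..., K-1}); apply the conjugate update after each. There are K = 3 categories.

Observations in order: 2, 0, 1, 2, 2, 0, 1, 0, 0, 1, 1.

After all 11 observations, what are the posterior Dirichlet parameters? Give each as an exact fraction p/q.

alpha_1=14, alpha_2=11, alpha_3=15/2

obs 1: x=2 → posterior Dirichlet(10, 7, 11/2)
obs 2: x=0 → posterior Dirichlet(11, 7, 11/2)
obs 3: x=1 → posterior Dirichlet(11, 8, 11/2)
obs 4: x=2 → posterior Dirichlet(11, 8, 13/2)
obs 5: x=2 → posterior Dirichlet(11, 8, 15/2)
obs 6: x=0 → posterior Dirichlet(12, 8, 15/2)
obs 7: x=1 → posterior Dirichlet(12, 9, 15/2)
obs 8: x=0 → posterior Dirichlet(13, 9, 15/2)
obs 9: x=0 → posterior Dirichlet(14, 9, 15/2)
obs 10: x=1 → posterior Dirichlet(14, 10, 15/2)
obs 11: x=1 → posterior Dirichlet(14, 11, 15/2)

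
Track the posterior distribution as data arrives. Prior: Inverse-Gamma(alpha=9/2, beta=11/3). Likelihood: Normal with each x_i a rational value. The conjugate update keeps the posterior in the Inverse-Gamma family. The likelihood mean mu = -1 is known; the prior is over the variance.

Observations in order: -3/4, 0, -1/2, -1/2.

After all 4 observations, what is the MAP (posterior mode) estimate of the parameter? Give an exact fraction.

427/720

obs 1: x=-3/4 → posterior Inverse-Gamma(5, 355/96)
obs 2: x=0 → posterior Inverse-Gamma(11/2, 403/96)
obs 3: x=-1/2 → posterior Inverse-Gamma(6, 415/96)
obs 4: x=-1/2 → posterior Inverse-Gamma(13/2, 427/96)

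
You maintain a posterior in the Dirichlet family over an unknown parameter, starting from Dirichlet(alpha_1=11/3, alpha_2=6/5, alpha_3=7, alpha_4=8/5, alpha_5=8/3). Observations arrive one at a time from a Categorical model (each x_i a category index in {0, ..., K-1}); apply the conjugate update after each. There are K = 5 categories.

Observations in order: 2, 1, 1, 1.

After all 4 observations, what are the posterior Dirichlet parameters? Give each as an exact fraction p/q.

alpha_1=11/3, alpha_2=21/5, alpha_3=8, alpha_4=8/5, alpha_5=8/3

obs 1: x=2 → posterior Dirichlet(11/3, 6/5, 8, 8/5, 8/3)
obs 2: x=1 → posterior Dirichlet(11/3, 11/5, 8, 8/5, 8/3)
obs 3: x=1 → posterior Dirichlet(11/3, 16/5, 8, 8/5, 8/3)
obs 4: x=1 → posterior Dirichlet(11/3, 21/5, 8, 8/5, 8/3)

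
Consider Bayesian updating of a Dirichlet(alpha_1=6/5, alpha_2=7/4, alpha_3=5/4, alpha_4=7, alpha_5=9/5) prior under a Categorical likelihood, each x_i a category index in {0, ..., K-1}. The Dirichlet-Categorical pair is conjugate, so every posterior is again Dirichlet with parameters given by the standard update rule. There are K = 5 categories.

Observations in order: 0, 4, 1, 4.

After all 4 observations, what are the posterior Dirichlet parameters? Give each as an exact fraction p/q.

alpha_1=11/5, alpha_2=11/4, alpha_3=5/4, alpha_4=7, alpha_5=19/5

obs 1: x=0 → posterior Dirichlet(11/5, 7/4, 5/4, 7, 9/5)
obs 2: x=4 → posterior Dirichlet(11/5, 7/4, 5/4, 7, 14/5)
obs 3: x=1 → posterior Dirichlet(11/5, 11/4, 5/4, 7, 14/5)
obs 4: x=4 → posterior Dirichlet(11/5, 11/4, 5/4, 7, 19/5)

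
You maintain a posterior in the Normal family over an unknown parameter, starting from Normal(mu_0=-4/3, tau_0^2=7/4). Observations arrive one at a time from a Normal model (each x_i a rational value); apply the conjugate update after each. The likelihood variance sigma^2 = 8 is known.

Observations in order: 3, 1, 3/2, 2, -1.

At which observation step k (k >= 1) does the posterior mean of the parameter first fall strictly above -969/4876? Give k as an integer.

k = 3

obs 1: x=3 → posterior Normal(-5/9, 56/39)
obs 2: x=1 → posterior Normal(-22/69, 28/23)
obs 3: x=3/2 → posterior Normal(-25/318, 56/53)
obs 4: x=2 → posterior Normal(59/360, 14/15)
obs 5: x=-1 → posterior Normal(17/402, 56/67)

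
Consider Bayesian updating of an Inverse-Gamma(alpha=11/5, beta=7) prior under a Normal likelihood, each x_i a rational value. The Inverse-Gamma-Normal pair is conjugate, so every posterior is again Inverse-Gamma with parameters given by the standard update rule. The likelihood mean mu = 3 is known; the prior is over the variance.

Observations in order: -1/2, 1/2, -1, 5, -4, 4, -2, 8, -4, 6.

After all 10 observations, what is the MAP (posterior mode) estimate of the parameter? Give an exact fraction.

2105/164

obs 1: x=-1/2 → posterior Inverse-Gamma(27/10, 105/8)
obs 2: x=1/2 → posterior Inverse-Gamma(16/5, 65/4)
obs 3: x=-1 → posterior Inverse-Gamma(37/10, 97/4)
obs 4: x=5 → posterior Inverse-Gamma(21/5, 105/4)
obs 5: x=-4 → posterior Inverse-Gamma(47/10, 203/4)
obs 6: x=4 → posterior Inverse-Gamma(26/5, 205/4)
obs 7: x=-2 → posterior Inverse-Gamma(57/10, 255/4)
obs 8: x=8 → posterior Inverse-Gamma(31/5, 305/4)
obs 9: x=-4 → posterior Inverse-Gamma(67/10, 403/4)
obs 10: x=6 → posterior Inverse-Gamma(36/5, 421/4)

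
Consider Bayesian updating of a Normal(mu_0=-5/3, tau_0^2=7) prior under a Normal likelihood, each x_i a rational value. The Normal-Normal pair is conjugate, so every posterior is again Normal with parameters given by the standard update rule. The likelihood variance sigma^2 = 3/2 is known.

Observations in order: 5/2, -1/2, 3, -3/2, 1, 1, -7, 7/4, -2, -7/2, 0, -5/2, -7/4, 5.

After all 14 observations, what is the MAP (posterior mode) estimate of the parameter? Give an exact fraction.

obs 1: x=5/2 → posterior Normal(30/17, 21/17)
obs 2: x=-1/2 → posterior Normal(23/31, 21/31)
obs 3: x=3 → posterior Normal(13/9, 7/15)
obs 4: x=-3/2 → posterior Normal(44/59, 21/59)
obs 5: x=1 → posterior Normal(58/73, 21/73)
obs 6: x=1 → posterior Normal(24/29, 7/29)
obs 7: x=-7 → posterior Normal(-26/101, 21/101)
obs 8: x=7/4 → posterior Normal(-3/230, 21/115)
obs 9: x=-2 → posterior Normal(-59/258, 7/43)
obs 10: x=-7/2 → posterior Normal(-157/286, 21/143)
obs 11: x=0 → posterior Normal(-1/2, 21/157)
obs 12: x=-5/2 → posterior Normal(-227/342, 7/57)
obs 13: x=-7/4 → posterior Normal(-138/185, 21/185)
obs 14: x=5 → posterior Normal(-68/199, 21/199)

-68/199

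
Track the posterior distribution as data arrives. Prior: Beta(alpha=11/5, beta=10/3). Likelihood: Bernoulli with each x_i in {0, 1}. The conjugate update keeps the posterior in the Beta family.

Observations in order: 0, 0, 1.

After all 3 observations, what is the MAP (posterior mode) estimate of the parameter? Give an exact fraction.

33/98

obs 1: x=0 → posterior Beta(11/5, 13/3)
obs 2: x=0 → posterior Beta(11/5, 16/3)
obs 3: x=1 → posterior Beta(16/5, 16/3)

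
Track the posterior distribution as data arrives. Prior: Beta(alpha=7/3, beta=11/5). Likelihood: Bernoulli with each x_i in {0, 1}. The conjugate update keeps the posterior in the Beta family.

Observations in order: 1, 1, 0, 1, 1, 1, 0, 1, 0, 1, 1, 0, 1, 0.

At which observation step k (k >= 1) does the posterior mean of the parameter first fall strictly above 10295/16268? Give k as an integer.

obs 1: x=1 → posterior Beta(10/3, 11/5)
obs 2: x=1 → posterior Beta(13/3, 11/5)
obs 3: x=0 → posterior Beta(13/3, 16/5)
obs 4: x=1 → posterior Beta(16/3, 16/5)
obs 5: x=1 → posterior Beta(19/3, 16/5)
obs 6: x=1 → posterior Beta(22/3, 16/5)
obs 7: x=0 → posterior Beta(22/3, 21/5)
obs 8: x=1 → posterior Beta(25/3, 21/5)
obs 9: x=0 → posterior Beta(25/3, 26/5)
obs 10: x=1 → posterior Beta(28/3, 26/5)
obs 11: x=1 → posterior Beta(31/3, 26/5)
obs 12: x=0 → posterior Beta(31/3, 31/5)
obs 13: x=1 → posterior Beta(34/3, 31/5)
obs 14: x=0 → posterior Beta(34/3, 36/5)

k = 2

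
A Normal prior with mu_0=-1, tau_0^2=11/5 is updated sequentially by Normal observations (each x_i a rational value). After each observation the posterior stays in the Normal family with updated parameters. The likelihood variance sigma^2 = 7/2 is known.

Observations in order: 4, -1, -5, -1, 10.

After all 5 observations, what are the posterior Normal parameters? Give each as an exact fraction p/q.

obs 1: x=4 → posterior Normal(53/57, 77/57)
obs 2: x=-1 → posterior Normal(31/79, 77/79)
obs 3: x=-5 → posterior Normal(-79/101, 77/101)
obs 4: x=-1 → posterior Normal(-101/123, 77/123)
obs 5: x=10 → posterior Normal(119/145, 77/145)

mu_0=119/145, tau_0^2=77/145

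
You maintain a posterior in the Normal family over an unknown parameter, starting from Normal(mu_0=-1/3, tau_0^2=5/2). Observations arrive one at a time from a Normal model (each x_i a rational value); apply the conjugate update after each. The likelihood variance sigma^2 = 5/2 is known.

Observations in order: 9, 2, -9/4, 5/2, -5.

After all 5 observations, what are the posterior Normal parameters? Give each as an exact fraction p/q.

obs 1: x=9 → posterior Normal(13/3, 5/4)
obs 2: x=2 → posterior Normal(32/9, 5/6)
obs 3: x=-9/4 → posterior Normal(101/48, 5/8)
obs 4: x=5/2 → posterior Normal(131/60, 1/2)
obs 5: x=-5 → posterior Normal(71/72, 5/12)

mu_0=71/72, tau_0^2=5/12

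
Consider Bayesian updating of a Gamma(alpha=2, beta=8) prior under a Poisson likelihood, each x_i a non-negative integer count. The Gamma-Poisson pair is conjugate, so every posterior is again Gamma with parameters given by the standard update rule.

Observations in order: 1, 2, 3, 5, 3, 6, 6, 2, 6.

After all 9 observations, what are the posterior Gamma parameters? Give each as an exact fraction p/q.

obs 1: x=1 → posterior Gamma(3, 9)
obs 2: x=2 → posterior Gamma(5, 10)
obs 3: x=3 → posterior Gamma(8, 11)
obs 4: x=5 → posterior Gamma(13, 12)
obs 5: x=3 → posterior Gamma(16, 13)
obs 6: x=6 → posterior Gamma(22, 14)
obs 7: x=6 → posterior Gamma(28, 15)
obs 8: x=2 → posterior Gamma(30, 16)
obs 9: x=6 → posterior Gamma(36, 17)

alpha=36, beta=17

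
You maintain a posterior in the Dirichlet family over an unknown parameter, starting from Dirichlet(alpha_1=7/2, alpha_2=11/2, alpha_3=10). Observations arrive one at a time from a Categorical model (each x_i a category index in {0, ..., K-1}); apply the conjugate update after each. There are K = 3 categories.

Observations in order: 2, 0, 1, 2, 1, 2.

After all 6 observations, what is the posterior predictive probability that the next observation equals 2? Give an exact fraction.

obs 1: x=2 → posterior Dirichlet(7/2, 11/2, 11)
obs 2: x=0 → posterior Dirichlet(9/2, 11/2, 11)
obs 3: x=1 → posterior Dirichlet(9/2, 13/2, 11)
obs 4: x=2 → posterior Dirichlet(9/2, 13/2, 12)
obs 5: x=1 → posterior Dirichlet(9/2, 15/2, 12)
obs 6: x=2 → posterior Dirichlet(9/2, 15/2, 13)

13/25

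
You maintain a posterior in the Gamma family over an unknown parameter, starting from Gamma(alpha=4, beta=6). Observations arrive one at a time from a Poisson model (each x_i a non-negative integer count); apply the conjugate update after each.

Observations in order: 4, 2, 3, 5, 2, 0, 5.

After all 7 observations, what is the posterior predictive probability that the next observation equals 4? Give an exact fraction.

20639999293485438748139913602025/246953391382495871652459563712512

obs 1: x=4 → posterior Gamma(8, 7)
obs 2: x=2 → posterior Gamma(10, 8)
obs 3: x=3 → posterior Gamma(13, 9)
obs 4: x=5 → posterior Gamma(18, 10)
obs 5: x=2 → posterior Gamma(20, 11)
obs 6: x=0 → posterior Gamma(20, 12)
obs 7: x=5 → posterior Gamma(25, 13)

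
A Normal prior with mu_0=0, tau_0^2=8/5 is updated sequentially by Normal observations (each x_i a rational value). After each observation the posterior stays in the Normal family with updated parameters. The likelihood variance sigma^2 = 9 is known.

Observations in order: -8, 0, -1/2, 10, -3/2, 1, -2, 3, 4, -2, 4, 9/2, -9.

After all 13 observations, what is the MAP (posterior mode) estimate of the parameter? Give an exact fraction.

28/149

obs 1: x=-8 → posterior Normal(-64/53, 72/53)
obs 2: x=0 → posterior Normal(-64/61, 72/61)
obs 3: x=-1/2 → posterior Normal(-68/69, 24/23)
obs 4: x=10 → posterior Normal(12/77, 72/77)
obs 5: x=-3/2 → posterior Normal(0, 72/85)
obs 6: x=1 → posterior Normal(8/93, 24/31)
obs 7: x=-2 → posterior Normal(-8/101, 72/101)
obs 8: x=3 → posterior Normal(16/109, 72/109)
obs 9: x=4 → posterior Normal(16/39, 8/13)
obs 10: x=-2 → posterior Normal(32/125, 72/125)
obs 11: x=4 → posterior Normal(64/133, 72/133)
obs 12: x=9/2 → posterior Normal(100/141, 24/47)
obs 13: x=-9 → posterior Normal(28/149, 72/149)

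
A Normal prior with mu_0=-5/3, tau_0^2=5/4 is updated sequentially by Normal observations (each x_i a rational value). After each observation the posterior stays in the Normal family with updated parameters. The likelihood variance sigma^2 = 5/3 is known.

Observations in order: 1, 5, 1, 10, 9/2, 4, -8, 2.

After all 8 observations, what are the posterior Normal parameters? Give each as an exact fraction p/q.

mu_0=311/168, tau_0^2=5/28

obs 1: x=1 → posterior Normal(-11/21, 5/7)
obs 2: x=5 → posterior Normal(17/15, 1/2)
obs 3: x=1 → posterior Normal(43/39, 5/13)
obs 4: x=10 → posterior Normal(133/48, 5/16)
obs 5: x=9/2 → posterior Normal(347/114, 5/19)
obs 6: x=4 → posterior Normal(419/132, 5/22)
obs 7: x=-8 → posterior Normal(11/6, 1/5)
obs 8: x=2 → posterior Normal(311/168, 5/28)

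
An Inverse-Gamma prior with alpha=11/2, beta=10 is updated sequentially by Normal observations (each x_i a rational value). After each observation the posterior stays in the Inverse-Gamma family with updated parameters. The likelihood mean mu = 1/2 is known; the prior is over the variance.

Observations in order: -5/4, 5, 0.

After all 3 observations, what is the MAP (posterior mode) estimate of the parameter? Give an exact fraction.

697/256

obs 1: x=-5/4 → posterior Inverse-Gamma(6, 369/32)
obs 2: x=5 → posterior Inverse-Gamma(13/2, 693/32)
obs 3: x=0 → posterior Inverse-Gamma(7, 697/32)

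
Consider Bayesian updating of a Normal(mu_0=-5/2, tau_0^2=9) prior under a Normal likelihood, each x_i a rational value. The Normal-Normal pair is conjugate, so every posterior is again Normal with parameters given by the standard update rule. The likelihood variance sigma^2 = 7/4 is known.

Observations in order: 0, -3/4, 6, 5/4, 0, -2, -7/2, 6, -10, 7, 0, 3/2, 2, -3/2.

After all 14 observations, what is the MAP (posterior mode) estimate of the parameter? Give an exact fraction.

397/1022

obs 1: x=0 → posterior Normal(-35/86, 63/43)
obs 2: x=-3/4 → posterior Normal(-89/158, 63/79)
obs 3: x=6 → posterior Normal(343/230, 63/115)
obs 4: x=5/4 → posterior Normal(433/302, 63/151)
obs 5: x=0 → posterior Normal(433/374, 63/187)
obs 6: x=-2 → posterior Normal(289/446, 63/223)
obs 7: x=-7/2 → posterior Normal(1/14, 9/37)
obs 8: x=6 → posterior Normal(469/590, 63/295)
obs 9: x=-10 → posterior Normal(-251/662, 63/331)
obs 10: x=7 → posterior Normal(253/734, 63/367)
obs 11: x=0 → posterior Normal(253/806, 63/403)
obs 12: x=3/2 → posterior Normal(361/878, 63/439)
obs 13: x=2 → posterior Normal(101/190, 63/475)
obs 14: x=-3/2 → posterior Normal(397/1022, 9/73)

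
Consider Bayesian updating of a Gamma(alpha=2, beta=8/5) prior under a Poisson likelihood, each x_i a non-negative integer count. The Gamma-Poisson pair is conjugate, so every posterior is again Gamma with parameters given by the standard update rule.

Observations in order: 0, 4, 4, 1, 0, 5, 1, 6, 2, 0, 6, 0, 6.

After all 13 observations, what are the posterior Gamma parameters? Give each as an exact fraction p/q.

obs 1: x=0 → posterior Gamma(2, 13/5)
obs 2: x=4 → posterior Gamma(6, 18/5)
obs 3: x=4 → posterior Gamma(10, 23/5)
obs 4: x=1 → posterior Gamma(11, 28/5)
obs 5: x=0 → posterior Gamma(11, 33/5)
obs 6: x=5 → posterior Gamma(16, 38/5)
obs 7: x=1 → posterior Gamma(17, 43/5)
obs 8: x=6 → posterior Gamma(23, 48/5)
obs 9: x=2 → posterior Gamma(25, 53/5)
obs 10: x=0 → posterior Gamma(25, 58/5)
obs 11: x=6 → posterior Gamma(31, 63/5)
obs 12: x=0 → posterior Gamma(31, 68/5)
obs 13: x=6 → posterior Gamma(37, 73/5)

alpha=37, beta=73/5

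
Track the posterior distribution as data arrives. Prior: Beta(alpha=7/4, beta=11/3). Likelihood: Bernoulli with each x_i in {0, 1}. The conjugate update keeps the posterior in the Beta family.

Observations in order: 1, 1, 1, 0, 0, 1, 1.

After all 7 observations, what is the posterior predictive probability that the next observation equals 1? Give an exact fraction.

81/149

obs 1: x=1 → posterior Beta(11/4, 11/3)
obs 2: x=1 → posterior Beta(15/4, 11/3)
obs 3: x=1 → posterior Beta(19/4, 11/3)
obs 4: x=0 → posterior Beta(19/4, 14/3)
obs 5: x=0 → posterior Beta(19/4, 17/3)
obs 6: x=1 → posterior Beta(23/4, 17/3)
obs 7: x=1 → posterior Beta(27/4, 17/3)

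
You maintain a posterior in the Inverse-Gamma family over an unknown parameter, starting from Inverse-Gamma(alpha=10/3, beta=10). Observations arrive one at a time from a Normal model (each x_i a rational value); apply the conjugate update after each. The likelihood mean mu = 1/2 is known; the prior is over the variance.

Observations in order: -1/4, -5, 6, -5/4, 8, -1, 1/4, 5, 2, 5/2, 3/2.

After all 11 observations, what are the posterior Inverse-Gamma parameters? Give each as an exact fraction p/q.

alpha=53/6, beta=2723/32

obs 1: x=-1/4 → posterior Inverse-Gamma(23/6, 329/32)
obs 2: x=-5 → posterior Inverse-Gamma(13/3, 813/32)
obs 3: x=6 → posterior Inverse-Gamma(29/6, 1297/32)
obs 4: x=-5/4 → posterior Inverse-Gamma(16/3, 673/16)
obs 5: x=8 → posterior Inverse-Gamma(35/6, 1123/16)
obs 6: x=-1 → posterior Inverse-Gamma(19/3, 1141/16)
obs 7: x=1/4 → posterior Inverse-Gamma(41/6, 2283/32)
obs 8: x=5 → posterior Inverse-Gamma(22/3, 2607/32)
obs 9: x=2 → posterior Inverse-Gamma(47/6, 2643/32)
obs 10: x=5/2 → posterior Inverse-Gamma(25/3, 2707/32)
obs 11: x=3/2 → posterior Inverse-Gamma(53/6, 2723/32)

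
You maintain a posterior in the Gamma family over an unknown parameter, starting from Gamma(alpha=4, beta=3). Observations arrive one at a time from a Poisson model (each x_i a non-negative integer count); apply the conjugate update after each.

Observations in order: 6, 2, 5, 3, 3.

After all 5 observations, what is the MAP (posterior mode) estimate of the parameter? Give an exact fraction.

obs 1: x=6 → posterior Gamma(10, 4)
obs 2: x=2 → posterior Gamma(12, 5)
obs 3: x=5 → posterior Gamma(17, 6)
obs 4: x=3 → posterior Gamma(20, 7)
obs 5: x=3 → posterior Gamma(23, 8)

11/4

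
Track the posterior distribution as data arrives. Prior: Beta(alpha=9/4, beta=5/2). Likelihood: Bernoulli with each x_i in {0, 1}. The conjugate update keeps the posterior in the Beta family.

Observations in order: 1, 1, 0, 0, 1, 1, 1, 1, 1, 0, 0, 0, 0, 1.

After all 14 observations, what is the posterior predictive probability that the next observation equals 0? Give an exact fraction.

obs 1: x=1 → posterior Beta(13/4, 5/2)
obs 2: x=1 → posterior Beta(17/4, 5/2)
obs 3: x=0 → posterior Beta(17/4, 7/2)
obs 4: x=0 → posterior Beta(17/4, 9/2)
obs 5: x=1 → posterior Beta(21/4, 9/2)
obs 6: x=1 → posterior Beta(25/4, 9/2)
obs 7: x=1 → posterior Beta(29/4, 9/2)
obs 8: x=1 → posterior Beta(33/4, 9/2)
obs 9: x=1 → posterior Beta(37/4, 9/2)
obs 10: x=0 → posterior Beta(37/4, 11/2)
obs 11: x=0 → posterior Beta(37/4, 13/2)
obs 12: x=0 → posterior Beta(37/4, 15/2)
obs 13: x=0 → posterior Beta(37/4, 17/2)
obs 14: x=1 → posterior Beta(41/4, 17/2)

34/75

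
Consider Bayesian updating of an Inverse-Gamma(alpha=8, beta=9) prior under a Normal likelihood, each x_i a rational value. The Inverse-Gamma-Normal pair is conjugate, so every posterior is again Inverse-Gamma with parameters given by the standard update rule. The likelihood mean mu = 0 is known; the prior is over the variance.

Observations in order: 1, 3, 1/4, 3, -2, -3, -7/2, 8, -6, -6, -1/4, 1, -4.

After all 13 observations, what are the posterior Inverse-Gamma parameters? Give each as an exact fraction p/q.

obs 1: x=1 → posterior Inverse-Gamma(17/2, 19/2)
obs 2: x=3 → posterior Inverse-Gamma(9, 14)
obs 3: x=1/4 → posterior Inverse-Gamma(19/2, 449/32)
obs 4: x=3 → posterior Inverse-Gamma(10, 593/32)
obs 5: x=-2 → posterior Inverse-Gamma(21/2, 657/32)
obs 6: x=-3 → posterior Inverse-Gamma(11, 801/32)
obs 7: x=-7/2 → posterior Inverse-Gamma(23/2, 997/32)
obs 8: x=8 → posterior Inverse-Gamma(12, 2021/32)
obs 9: x=-6 → posterior Inverse-Gamma(25/2, 2597/32)
obs 10: x=-6 → posterior Inverse-Gamma(13, 3173/32)
obs 11: x=-1/4 → posterior Inverse-Gamma(27/2, 1587/16)
obs 12: x=1 → posterior Inverse-Gamma(14, 1595/16)
obs 13: x=-4 → posterior Inverse-Gamma(29/2, 1723/16)

alpha=29/2, beta=1723/16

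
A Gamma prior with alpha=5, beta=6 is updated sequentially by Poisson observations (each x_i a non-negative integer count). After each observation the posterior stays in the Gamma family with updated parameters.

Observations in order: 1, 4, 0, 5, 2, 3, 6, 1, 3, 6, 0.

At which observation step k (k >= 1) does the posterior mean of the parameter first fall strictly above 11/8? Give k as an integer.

k = 4

obs 1: x=1 → posterior Gamma(6, 7)
obs 2: x=4 → posterior Gamma(10, 8)
obs 3: x=0 → posterior Gamma(10, 9)
obs 4: x=5 → posterior Gamma(15, 10)
obs 5: x=2 → posterior Gamma(17, 11)
obs 6: x=3 → posterior Gamma(20, 12)
obs 7: x=6 → posterior Gamma(26, 13)
obs 8: x=1 → posterior Gamma(27, 14)
obs 9: x=3 → posterior Gamma(30, 15)
obs 10: x=6 → posterior Gamma(36, 16)
obs 11: x=0 → posterior Gamma(36, 17)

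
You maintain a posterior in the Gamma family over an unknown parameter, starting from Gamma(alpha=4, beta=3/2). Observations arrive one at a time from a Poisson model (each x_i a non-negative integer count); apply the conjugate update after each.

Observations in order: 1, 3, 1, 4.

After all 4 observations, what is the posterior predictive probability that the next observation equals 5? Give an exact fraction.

obs 1: x=1 → posterior Gamma(5, 5/2)
obs 2: x=3 → posterior Gamma(8, 7/2)
obs 3: x=1 → posterior Gamma(9, 9/2)
obs 4: x=4 → posterior Gamma(13, 11/2)

525849951376356992/8650415919381337933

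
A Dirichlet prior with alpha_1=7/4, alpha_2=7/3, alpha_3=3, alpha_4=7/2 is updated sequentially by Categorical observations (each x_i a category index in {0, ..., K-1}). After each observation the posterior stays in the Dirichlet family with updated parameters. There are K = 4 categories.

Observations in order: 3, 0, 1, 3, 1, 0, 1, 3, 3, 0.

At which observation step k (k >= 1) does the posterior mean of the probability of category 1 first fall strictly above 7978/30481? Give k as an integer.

k = 5

obs 1: x=3 → posterior Dirichlet(7/4, 7/3, 3, 9/2)
obs 2: x=0 → posterior Dirichlet(11/4, 7/3, 3, 9/2)
obs 3: x=1 → posterior Dirichlet(11/4, 10/3, 3, 9/2)
obs 4: x=3 → posterior Dirichlet(11/4, 10/3, 3, 11/2)
obs 5: x=1 → posterior Dirichlet(11/4, 13/3, 3, 11/2)
obs 6: x=0 → posterior Dirichlet(15/4, 13/3, 3, 11/2)
obs 7: x=1 → posterior Dirichlet(15/4, 16/3, 3, 11/2)
obs 8: x=3 → posterior Dirichlet(15/4, 16/3, 3, 13/2)
obs 9: x=3 → posterior Dirichlet(15/4, 16/3, 3, 15/2)
obs 10: x=0 → posterior Dirichlet(19/4, 16/3, 3, 15/2)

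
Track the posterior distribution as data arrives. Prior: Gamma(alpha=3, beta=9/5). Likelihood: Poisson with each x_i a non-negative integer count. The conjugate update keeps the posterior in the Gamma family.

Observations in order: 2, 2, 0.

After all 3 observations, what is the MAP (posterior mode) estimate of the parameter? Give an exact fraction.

obs 1: x=2 → posterior Gamma(5, 14/5)
obs 2: x=2 → posterior Gamma(7, 19/5)
obs 3: x=0 → posterior Gamma(7, 24/5)

5/4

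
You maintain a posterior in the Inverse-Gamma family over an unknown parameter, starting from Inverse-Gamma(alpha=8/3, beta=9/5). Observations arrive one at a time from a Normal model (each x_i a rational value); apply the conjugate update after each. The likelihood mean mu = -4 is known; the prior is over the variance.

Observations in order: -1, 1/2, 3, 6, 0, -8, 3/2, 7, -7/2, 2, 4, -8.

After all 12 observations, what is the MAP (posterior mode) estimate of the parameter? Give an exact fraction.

obs 1: x=-1 → posterior Inverse-Gamma(19/6, 63/10)
obs 2: x=1/2 → posterior Inverse-Gamma(11/3, 657/40)
obs 3: x=3 → posterior Inverse-Gamma(25/6, 1637/40)
obs 4: x=6 → posterior Inverse-Gamma(14/3, 3637/40)
obs 5: x=0 → posterior Inverse-Gamma(31/6, 3957/40)
obs 6: x=-8 → posterior Inverse-Gamma(17/3, 4277/40)
obs 7: x=3/2 → posterior Inverse-Gamma(37/6, 2441/20)
obs 8: x=7 → posterior Inverse-Gamma(20/3, 3651/20)
obs 9: x=-7/2 → posterior Inverse-Gamma(43/6, 7307/40)
obs 10: x=2 → posterior Inverse-Gamma(23/3, 8027/40)
obs 11: x=4 → posterior Inverse-Gamma(49/6, 9307/40)
obs 12: x=-8 → posterior Inverse-Gamma(26/3, 9627/40)

28881/1160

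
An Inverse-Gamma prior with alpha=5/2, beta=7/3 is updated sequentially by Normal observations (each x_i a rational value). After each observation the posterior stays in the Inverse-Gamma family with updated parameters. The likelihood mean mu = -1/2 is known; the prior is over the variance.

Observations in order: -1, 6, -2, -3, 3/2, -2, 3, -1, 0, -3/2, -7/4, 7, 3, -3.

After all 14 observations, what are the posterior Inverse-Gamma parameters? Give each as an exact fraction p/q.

alpha=19/2, beta=7295/96

obs 1: x=-1 → posterior Inverse-Gamma(3, 59/24)
obs 2: x=6 → posterior Inverse-Gamma(7/2, 283/12)
obs 3: x=-2 → posterior Inverse-Gamma(4, 593/24)
obs 4: x=-3 → posterior Inverse-Gamma(9/2, 167/6)
obs 5: x=3/2 → posterior Inverse-Gamma(5, 179/6)
obs 6: x=-2 → posterior Inverse-Gamma(11/2, 743/24)
obs 7: x=3 → posterior Inverse-Gamma(6, 445/12)
obs 8: x=-1 → posterior Inverse-Gamma(13/2, 893/24)
obs 9: x=0 → posterior Inverse-Gamma(7, 112/3)
obs 10: x=-3/2 → posterior Inverse-Gamma(15/2, 227/6)
obs 11: x=-7/4 → posterior Inverse-Gamma(8, 3707/96)
obs 12: x=7 → posterior Inverse-Gamma(17/2, 6407/96)
obs 13: x=3 → posterior Inverse-Gamma(9, 6995/96)
obs 14: x=-3 → posterior Inverse-Gamma(19/2, 7295/96)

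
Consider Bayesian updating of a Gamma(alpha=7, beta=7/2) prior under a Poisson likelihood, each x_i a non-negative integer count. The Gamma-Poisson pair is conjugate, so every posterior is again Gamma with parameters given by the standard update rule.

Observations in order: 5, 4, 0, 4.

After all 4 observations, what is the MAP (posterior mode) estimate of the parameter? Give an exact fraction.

obs 1: x=5 → posterior Gamma(12, 9/2)
obs 2: x=4 → posterior Gamma(16, 11/2)
obs 3: x=0 → posterior Gamma(16, 13/2)
obs 4: x=4 → posterior Gamma(20, 15/2)

38/15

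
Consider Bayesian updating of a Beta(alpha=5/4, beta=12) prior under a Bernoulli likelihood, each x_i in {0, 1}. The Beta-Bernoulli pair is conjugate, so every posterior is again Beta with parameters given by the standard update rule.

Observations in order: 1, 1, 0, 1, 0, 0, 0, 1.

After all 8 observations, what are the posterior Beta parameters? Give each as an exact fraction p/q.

alpha=21/4, beta=16

obs 1: x=1 → posterior Beta(9/4, 12)
obs 2: x=1 → posterior Beta(13/4, 12)
obs 3: x=0 → posterior Beta(13/4, 13)
obs 4: x=1 → posterior Beta(17/4, 13)
obs 5: x=0 → posterior Beta(17/4, 14)
obs 6: x=0 → posterior Beta(17/4, 15)
obs 7: x=0 → posterior Beta(17/4, 16)
obs 8: x=1 → posterior Beta(21/4, 16)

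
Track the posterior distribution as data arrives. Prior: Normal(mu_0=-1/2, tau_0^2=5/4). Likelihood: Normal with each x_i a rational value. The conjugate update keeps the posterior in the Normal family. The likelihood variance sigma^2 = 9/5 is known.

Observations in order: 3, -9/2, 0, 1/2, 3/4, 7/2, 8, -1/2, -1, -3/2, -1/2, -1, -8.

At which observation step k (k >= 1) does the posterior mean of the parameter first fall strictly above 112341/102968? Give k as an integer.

k = 7

obs 1: x=3 → posterior Normal(57/61, 45/61)
obs 2: x=-9/2 → posterior Normal(-111/172, 45/86)
obs 3: x=0 → posterior Normal(-1/2, 15/37)
obs 4: x=1/2 → posterior Normal(-43/136, 45/136)
obs 5: x=3/4 → posterior Normal(-97/644, 45/161)
obs 6: x=7/2 → posterior Normal(253/744, 15/62)
obs 7: x=8 → posterior Normal(1053/844, 45/211)
obs 8: x=-1/2 → posterior Normal(17/16, 45/236)
obs 9: x=-1 → posterior Normal(301/348, 5/29)
obs 10: x=-3/2 → posterior Normal(753/1144, 45/286)
obs 11: x=-1/2 → posterior Normal(703/1244, 45/311)
obs 12: x=-1 → posterior Normal(201/448, 15/112)
obs 13: x=-8 → posterior Normal(-197/1444, 45/361)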